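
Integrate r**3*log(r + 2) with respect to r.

Use integration by parts with u = log(r + 2), dv = r**3 dr.
Then du = 1/(r + 2) dr and v = r**4/4.

r**4*log(r + 2)/4 - r**4/16 + r**3/6 - r**2/2 + 2*r - 4*log(r + 2) + C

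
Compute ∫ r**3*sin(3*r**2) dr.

-r**2*cos(3*r**2)/6 + sin(3*r**2)/18 + C

Let u = r², du = 2r dr; rewrite as (1/2)∫ u^1·sin(3u) du.
Now integrate by parts 1 time.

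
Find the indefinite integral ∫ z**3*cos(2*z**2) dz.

Let u = z², du = 2z dz; rewrite as (1/2)∫ u^1·cos(2u) du.
Now integrate by parts 1 time.

z**2*sin(2*z**2)/4 + cos(2*z**2)/8 + C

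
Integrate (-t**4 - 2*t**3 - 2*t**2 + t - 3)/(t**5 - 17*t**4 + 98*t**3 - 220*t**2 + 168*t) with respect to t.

Factor the denominator: t*(t - 7)*(t - 6)*(t - 2)**2.
Partial-fraction decomposition: -1219/(800*(t - 2)) - 41/(40*(t - 2)**2) + 599/(32*(t - 6)) - 3181/(175*(t - 7)) - 1/(56*t).
Integrate each term; A/(t−a) gives A·log|t−a|; A/(t−a)² gives −A/(t−a).

-log(t)/56 - 3181*log(t - 7)/175 + 599*log(t - 6)/32 - 1219*log(t - 2)/800 + 41/(40*t - 80) + C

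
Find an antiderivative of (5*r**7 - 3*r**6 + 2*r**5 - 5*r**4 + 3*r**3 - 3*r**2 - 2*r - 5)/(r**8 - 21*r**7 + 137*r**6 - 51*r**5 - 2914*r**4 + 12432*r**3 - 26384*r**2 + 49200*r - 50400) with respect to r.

Factor the denominator: (r - 7)*(r - 6)**2*(r - 5)*(r - 2)*(r + 5)*(r**2 + 4).
Partial-fraction decomposition: -(10297*r + 59942)/(2459200*(r**2 + 4)) + 11183/(73689*(r + 5)) + 29/(896*(r - 2)) - 5786/(29*(r - 5)) - 151449673/(387200*(r - 6)) - 1269307/(1760*(r - 6)**2) + 94681/(159*(r - 7)).
Integrate each term; A/(r−a) gives A·log|r−a|; the (Br+D)/(r²+p²) term gives a log and an atan.

94681*log(r - 7)/159 - 151449673*log(r - 6)/387200 - 5786*log(r - 5)/29 + 29*log(r - 2)/896 + 11183*log(r + 5)/73689 - 10297*log(r**2 + 4)/4918400 - 29971*atan(r/2)/2459200 + 1269307/(1760*r - 10560) + C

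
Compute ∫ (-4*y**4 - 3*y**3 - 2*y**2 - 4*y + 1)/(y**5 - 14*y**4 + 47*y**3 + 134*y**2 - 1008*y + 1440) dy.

Factor the denominator: (y - 6)*(y - 5)*(y - 4)*(y - 3)*(y + 4).
Partial-fraction decomposition: -121/(720*(y + 4)) + 31/(3*(y - 3)) - 1263/(16*(y - 4)) + 1472/(9*(y - 5)) - 5927/(60*(y - 6)).
Integrate each term: A/(y−a) contributes A·log|y−a|.

-5927*log(y - 6)/60 + 1472*log(y - 5)/9 - 1263*log(y - 4)/16 + 31*log(y - 3)/3 - 121*log(y + 4)/720 + C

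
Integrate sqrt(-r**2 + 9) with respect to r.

Substitute r = 3·sin(θ), so dr = 3·cos(θ) dθ and the radical becomes sqrt(-r**2 + 9) = 3·cos(θ) by the Pythagorean identity.
Integrate the resulting trig expression in θ, then back-substitute θ = asin(r/3), sin(θ) = r/3, cos(θ) = sqrt(-r**2 + 9)/3 (absorbing any constant into C).

r*sqrt(-r**2 + 9)/2 + 9*asin(r/3)/2 + C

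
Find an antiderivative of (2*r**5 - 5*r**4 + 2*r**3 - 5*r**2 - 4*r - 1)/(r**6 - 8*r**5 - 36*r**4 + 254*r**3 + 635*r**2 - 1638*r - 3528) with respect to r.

10323647*log(r - 7)/7840800 + 11*log(r - 3)/480 + 173*log(r + 2)/810 - 979*log(r + 3)/600 + 503*log(r + 4)/242 - 22021/(3960*r - 27720) + C

Factor the denominator: (r - 7)**2*(r - 3)*(r + 2)*(r + 3)*(r + 4).
Partial-fraction decomposition: 503/(242*(r + 4)) - 979/(600*(r + 3)) + 173/(810*(r + 2)) + 11/(480*(r - 3)) + 10323647/(7840800*(r - 7)) + 22021/(3960*(r - 7)**2).
Integrate each term; A/(r−a) gives A·log|r−a|; A/(r−a)² gives −A/(r−a).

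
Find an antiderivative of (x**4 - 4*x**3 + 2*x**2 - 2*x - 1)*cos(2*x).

Use integration by parts with u = x**4 - 4*x**3 + 2*x**2 - 2*x - 1, dv = cos(2*x) dx, so v = sin(2*x)/2.
Apply parts 4 times (tabular method): alternate signs, differentiate u down to 0, integrate dv up.

x**4*sin(2*x)/2 - 2*x**3*sin(2*x) + x**3*cos(2*x) - x**2*sin(2*x)/2 - 3*x**2*cos(2*x) + 2*x*sin(2*x) - x*cos(2*x)/2 - sin(2*x)/4 + cos(2*x) + C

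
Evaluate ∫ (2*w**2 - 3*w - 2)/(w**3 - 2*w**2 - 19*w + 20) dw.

Factor the denominator: (w - 5)*(w - 1)*(w + 4).
Partial-fraction decomposition: 14/(15*(w + 4)) + 3/(20*(w - 1)) + 11/(12*(w - 5)).
Integrate each term: A/(w−a) contributes A·log|w−a|.

11*log(w - 5)/12 + 3*log(w - 1)/20 + 14*log(w + 4)/15 + C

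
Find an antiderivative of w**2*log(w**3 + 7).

Let u = w**3 + 7, so du = (3*w**2) dw.
The integral becomes (1/3)·∫ log(u) du; integrate by parts with u′=log(u), dv′=du.

w**3*log(w**3 + 7)/3 - w**3/3 + 7*log(w**3 + 7)/3 + C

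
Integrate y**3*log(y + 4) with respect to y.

y**4*log(y + 4)/4 - y**4/16 + y**3/3 - 2*y**2 + 16*y - 64*log(y + 4) + C

Use integration by parts with u = log(y + 4), dv = y**3 dy.
Then du = 1/(y + 4) dy and v = y**4/4.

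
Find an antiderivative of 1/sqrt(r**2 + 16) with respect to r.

log(r + sqrt(r**2 + 16)) + C

Substitute r = 4·tan(θ), so dr = 4·sec(θ)^2 dθ and the radical becomes sqrt(r**2 + 16) = 4·sec(θ) by the Pythagorean identity.
Integrate the resulting trig expression in θ, then back-substitute tan(θ) = r/4, sec(θ) = sqrt(r**2 + 16)/4 (absorbing any constant into C).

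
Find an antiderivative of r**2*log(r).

r**3*log(r)/3 - r**3/9 + C

Use integration by parts with u = log(r), dv = r**2 dr.
Then du = 1/r dr and v = r**3/3.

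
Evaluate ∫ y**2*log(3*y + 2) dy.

y**3*log(3*y + 2)/3 - y**3/9 + y**2/9 - 4*y/27 + 8*log(3*y + 2)/81 + C

Use integration by parts with u = log(3*y + 2), dv = y**2 dy.
Then du = 3/(3*y + 2) dy and v = y**3/3.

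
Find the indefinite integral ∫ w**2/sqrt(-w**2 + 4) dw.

-w*sqrt(-w**2 + 4)/2 + 2*asin(w/2) + C

Substitute w = 2·sin(θ), so dw = 2·cos(θ) dθ and the radical becomes sqrt(-w**2 + 4) = 2·cos(θ) by the Pythagorean identity.
Integrate the resulting trig expression in θ, then back-substitute θ = asin(w/2), sin(θ) = w/2, cos(θ) = sqrt(-w**2 + 4)/2 (absorbing any constant into C).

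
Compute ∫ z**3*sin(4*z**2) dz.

Let u = z², du = 2z dz; rewrite as (1/2)∫ u^1·sin(4u) du.
Now integrate by parts 1 time.

-z**2*cos(4*z**2)/8 + sin(4*z**2)/32 + C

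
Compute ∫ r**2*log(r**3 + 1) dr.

r**3*log(r**3 + 1)/3 - r**3/3 + log(r**3 + 1)/3 + C

Let u = r**3 + 1, so du = (3*r**2) dr.
The integral becomes (1/3)·∫ log(u) du; integrate by parts with u′=log(u), dv′=du.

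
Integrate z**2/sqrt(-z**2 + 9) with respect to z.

-z*sqrt(-z**2 + 9)/2 + 9*asin(z/3)/2 + C

Substitute z = 3·sin(θ), so dz = 3·cos(θ) dθ and the radical becomes sqrt(-z**2 + 9) = 3·cos(θ) by the Pythagorean identity.
Integrate the resulting trig expression in θ, then back-substitute θ = asin(z/3), sin(θ) = z/3, cos(θ) = sqrt(-z**2 + 9)/3 (absorbing any constant into C).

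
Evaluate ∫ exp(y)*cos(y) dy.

exp(y)*sin(y)/2 + exp(y)*cos(y)/2 + C

Let I denote the integral. Integrate by parts with u = cos(y), dv = exp(y) dy, so v = exp(y): I = exp(y)*cos(y) + ∫ exp(y)*sin(y) dy.
Apply parts again with u = sin(y), dv = exp(y) dy: ∫ exp(y)*sin(y) dy = exp(y)*sin(y) − I. Substituting back brings back I: I = exp(y)*sin(y) + exp(y)*cos(y) − I.
Solving for I: (1 + 1)·I equals the remaining terms, so I = (1/2)·(exp(y)*sin(y) + exp(y)*cos(y)).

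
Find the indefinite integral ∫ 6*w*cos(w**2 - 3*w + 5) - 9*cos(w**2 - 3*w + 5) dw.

Let u = w**2 - 3*w + 5, so du = (2*w - 3) dw.
Rewriting, the integral becomes 3·∫ cos(u) du = 3·sin(u).
Substituting back, u = w**2 - 3*w + 5.

3*sin(w**2 - 3*w + 5) + C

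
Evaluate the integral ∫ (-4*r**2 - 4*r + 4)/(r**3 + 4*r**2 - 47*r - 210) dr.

-55*log(r - 7)/39 + 19*log(r + 5)/3 - 116*log(r + 6)/13 + C

Factor the denominator: (r - 7)*(r + 5)*(r + 6).
Partial-fraction decomposition: -116/(13*(r + 6)) + 19/(3*(r + 5)) - 55/(39*(r - 7)).
Integrate each term: A/(r−a) contributes A·log|r−a|.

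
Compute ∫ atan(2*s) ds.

s*atan(2*s) - log(4*s**2 + 1)/4 + C

Use integration by parts with u = arctan(2*s), dv = ds.
Then du = 2/(4*s**2 + 1) ds.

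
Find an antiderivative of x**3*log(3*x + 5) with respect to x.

Use integration by parts with u = log(3*x + 5), dv = x**3 dx.
Then du = 3/(3*x + 5) dx and v = x**4/4.

x**4*log(3*x + 5)/4 - x**4/16 + 5*x**3/36 - 25*x**2/72 + 125*x/108 - 625*log(3*x + 5)/324 + C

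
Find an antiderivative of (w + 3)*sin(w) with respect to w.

Use integration by parts with u = w + 3, dv = sin(w) dw, so v = -cos(w).
Apply parts 1 times (tabular method): alternate signs, differentiate u down to 0, integrate dv up.

-w*cos(w) + sin(w) - 3*cos(w) + C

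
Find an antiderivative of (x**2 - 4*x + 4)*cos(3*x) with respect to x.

x**2*sin(3*x)/3 - 4*x*sin(3*x)/3 + 2*x*cos(3*x)/9 + 34*sin(3*x)/27 - 4*cos(3*x)/9 + C

Use integration by parts with u = x**2 - 4*x + 4, dv = cos(3*x) dx, so v = sin(3*x)/3.
Apply parts 2 times (tabular method): alternate signs, differentiate u down to 0, integrate dv up.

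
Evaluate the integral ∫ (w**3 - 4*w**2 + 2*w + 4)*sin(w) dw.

-w**3*cos(w) + 3*w**2*sin(w) + 4*w**2*cos(w) - 8*w*sin(w) + 4*w*cos(w) - 4*sin(w) - 12*cos(w) + C

Use integration by parts with u = w**3 - 4*w**2 + 2*w + 4, dv = sin(w) dw, so v = -cos(w).
Apply parts 3 times (tabular method): alternate signs, differentiate u down to 0, integrate dv up.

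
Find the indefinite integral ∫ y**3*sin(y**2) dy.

Let u = y², du = 2y dy; rewrite as (1/2)∫ u^1·sin(1u) du.
Now integrate by parts 1 time.

-y**2*cos(y**2)/2 + sin(y**2)/2 + C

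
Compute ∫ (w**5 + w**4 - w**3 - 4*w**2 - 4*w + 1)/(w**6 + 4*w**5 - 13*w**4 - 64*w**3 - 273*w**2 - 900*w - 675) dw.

1753*log(w - 5)/8160 - log(w + 1)/240 - 79*log(w + 3)/288 + 1227*log(w + 5)/1360 + 247*log(w**2 + 9)/3060 - 199*atan(w/3)/1530 + C

Factor the denominator: (w - 5)*(w + 1)*(w + 3)*(w + 5)*(w**2 + 9).
Partial-fraction decomposition: (247*w - 597)/(1530*(w**2 + 9)) + 1227/(1360*(w + 5)) - 79/(288*(w + 3)) - 1/(240*(w + 1)) + 1753/(8160*(w - 5)).
Integrate each term; A/(w−a) gives A·log|w−a|; the (Bw+D)/(w²+p²) term gives a log and an atan.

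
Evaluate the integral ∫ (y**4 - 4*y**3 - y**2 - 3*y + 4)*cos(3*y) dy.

Use integration by parts with u = y**4 - 4*y**3 - y**2 - 3*y + 4, dv = cos(3*y) dy, so v = sin(3*y)/3.
Apply parts 4 times (tabular method): alternate signs, differentiate u down to 0, integrate dv up.

y**4*sin(3*y)/3 - 4*y**3*sin(3*y)/3 + 4*y**3*cos(3*y)/9 - 7*y**2*sin(3*y)/9 - 4*y**2*cos(3*y)/3 - y*sin(3*y)/9 - 14*y*cos(3*y)/27 + 122*sin(3*y)/81 - cos(3*y)/27 + C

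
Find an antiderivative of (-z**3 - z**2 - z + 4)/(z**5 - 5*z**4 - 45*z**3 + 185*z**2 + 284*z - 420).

-395*log(z - 7)/1404 + 151*log(z - 5)/616 + log(z - 1)/504 - 5*log(z + 2)/378 + 95*log(z + 6)/2002 + C

Factor the denominator: (z - 7)*(z - 5)*(z - 1)*(z + 2)*(z + 6).
Partial-fraction decomposition: 95/(2002*(z + 6)) - 5/(378*(z + 2)) + 1/(504*(z - 1)) + 151/(616*(z - 5)) - 395/(1404*(z - 7)).
Integrate each term: A/(z−a) contributes A·log|z−a|.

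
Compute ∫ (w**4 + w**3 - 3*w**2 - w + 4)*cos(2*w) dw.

Use integration by parts with u = w**4 + w**3 - 3*w**2 - w + 4, dv = cos(2*w) dw, so v = sin(2*w)/2.
Apply parts 4 times (tabular method): alternate signs, differentiate u down to 0, integrate dv up.

w**4*sin(2*w)/2 + w**3*sin(2*w)/2 + w**3*cos(2*w) - 3*w**2*sin(2*w) + 3*w**2*cos(2*w)/4 - 5*w*sin(2*w)/4 - 3*w*cos(2*w) + 7*sin(2*w)/2 - 5*cos(2*w)/8 + C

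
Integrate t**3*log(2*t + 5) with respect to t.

t**4*log(2*t + 5)/4 - t**4/16 + 5*t**3/24 - 25*t**2/32 + 125*t/32 - 625*log(2*t + 5)/64 + C

Use integration by parts with u = log(2*t + 5), dv = t**3 dt.
Then du = 2/(2*t + 5) dt and v = t**4/4.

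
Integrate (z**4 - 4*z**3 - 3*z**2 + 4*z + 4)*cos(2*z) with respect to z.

Use integration by parts with u = z**4 - 4*z**3 - 3*z**2 + 4*z + 4, dv = cos(2*z) dz, so v = sin(2*z)/2.
Apply parts 4 times (tabular method): alternate signs, differentiate u down to 0, integrate dv up.

z**4*sin(2*z)/2 - 2*z**3*sin(2*z) + z**3*cos(2*z) - 3*z**2*sin(2*z) - 3*z**2*cos(2*z) + 5*z*sin(2*z) - 3*z*cos(2*z) + 7*sin(2*z)/2 + 5*cos(2*z)/2 + C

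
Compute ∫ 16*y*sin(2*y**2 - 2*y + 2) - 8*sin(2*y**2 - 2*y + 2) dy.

-4*cos(2*y**2 - 2*y + 2) + C

Let u = 2*y**2 - 2*y + 2, so du = (4*y - 2) dy.
Rewriting, the integral becomes 4·∫ sin(u) du = 4·-cos(u).
Substituting back, u = 2*y**2 - 2*y + 2.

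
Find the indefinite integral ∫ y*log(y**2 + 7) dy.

y**2*log(y**2 + 7)/2 - y**2/2 + 7*log(y**2 + 7)/2 + C

Let u = y**2 + 7, so du = (2*y) dy.
The integral becomes (1/2)·∫ log(u) du; integrate by parts with u′=log(u), dv′=du.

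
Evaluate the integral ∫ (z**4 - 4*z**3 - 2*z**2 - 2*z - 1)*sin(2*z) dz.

-z**4*cos(2*z)/2 + z**3*sin(2*z) + 2*z**3*cos(2*z) - 3*z**2*sin(2*z) + 5*z**2*cos(2*z)/2 - 5*z*sin(2*z)/2 - 2*z*cos(2*z) + sin(2*z) - 3*cos(2*z)/4 + C

Use integration by parts with u = z**4 - 4*z**3 - 2*z**2 - 2*z - 1, dv = sin(2*z) dz, so v = -cos(2*z)/2.
Apply parts 4 times (tabular method): alternate signs, differentiate u down to 0, integrate dv up.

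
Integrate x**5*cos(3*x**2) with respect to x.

x**4*sin(3*x**2)/6 + x**2*cos(3*x**2)/9 - sin(3*x**2)/27 + C

Let u = x², du = 2x dx; rewrite as (1/2)∫ u^2·cos(3u) du.
Now integrate by parts 2 times.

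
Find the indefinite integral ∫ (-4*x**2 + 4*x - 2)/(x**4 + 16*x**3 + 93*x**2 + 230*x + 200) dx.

-13*log(x + 2)/9 + 41*log(x + 4) - 356*log(x + 5)/9 + 122/(3*x + 15) + C

Factor the denominator: (x + 2)*(x + 4)*(x + 5)**2.
Partial-fraction decomposition: -356/(9*(x + 5)) - 122/(3*(x + 5)**2) + 41/(x + 4) - 13/(9*(x + 2)).
Integrate each term; A/(x−a) gives A·log|x−a|; A/(x−a)² gives −A/(x−a).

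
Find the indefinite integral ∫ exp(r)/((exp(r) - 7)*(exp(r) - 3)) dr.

Let u = e^r, du = e^r dr.
The integral becomes ∫ du/((u-3)(u-7)); decompose into partial fractions.

log(exp(r) - 7)/4 - log(exp(r) - 3)/4 + C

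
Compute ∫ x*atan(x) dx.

Use integration by parts with u = arctan(x), dv = x dx.
Then du = 1/(x**2 + 1) dx.

x**2*atan(x)/2 - x/2 + atan(x)/2 + C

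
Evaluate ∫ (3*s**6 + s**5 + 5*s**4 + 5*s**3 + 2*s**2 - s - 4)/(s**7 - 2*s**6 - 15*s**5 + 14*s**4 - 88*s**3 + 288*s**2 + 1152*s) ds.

Factor the denominator: s*(s - 4)**2*(s + 2)*(s + 4)*(s**2 + 9).
Partial-fraction decomposition: (30038*s + 37827)/(73125*(s**2 + 9)) + 383/(400*(s + 4)) - 103/(936*(s + 2)) + 314143/(180000*(s - 4)) + 1867/(600*(s - 4)**2) - 1/(288*s).
Integrate each term; A/(s−a) gives A·log|s−a|; the (Bs+D)/(s²+p²) term gives a log and an atan.

-log(s)/288 + 314143*log(s - 4)/180000 - 103*log(s + 2)/936 + 383*log(s + 4)/400 + 15019*log(s**2 + 9)/73125 + 1401*atan(s/3)/8125 - 1867/(600*s - 2400) + C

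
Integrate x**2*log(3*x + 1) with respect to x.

Use integration by parts with u = log(3*x + 1), dv = x**2 dx.
Then du = 3/(3*x + 1) dx and v = x**3/3.

x**3*log(3*x + 1)/3 - x**3/9 + x**2/18 - x/27 + log(3*x + 1)/81 + C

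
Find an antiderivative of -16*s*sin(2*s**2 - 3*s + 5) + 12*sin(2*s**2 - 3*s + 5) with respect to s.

4*cos(2*s**2 - 3*s + 5) + C

Let u = 2*s**2 - 3*s + 5, so du = (4*s - 3) ds.
Rewriting, the integral becomes -4·∫ sin(u) du = -4·-cos(u).
Substituting back, u = 2*s**2 - 3*s + 5.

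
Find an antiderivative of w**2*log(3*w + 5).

Use integration by parts with u = log(3*w + 5), dv = w**2 dw.
Then du = 3/(3*w + 5) dw and v = w**3/3.

w**3*log(3*w + 5)/3 - w**3/9 + 5*w**2/18 - 25*w/27 + 125*log(3*w + 5)/81 + C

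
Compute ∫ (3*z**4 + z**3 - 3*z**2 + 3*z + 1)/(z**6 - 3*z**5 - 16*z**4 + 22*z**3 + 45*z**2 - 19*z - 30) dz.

Factor the denominator: (z - 5)*(z - 2)*(z - 1)*(z + 1)**2*(z + 3).
Partial-fraction decomposition: -181/(640*(z + 3)) + 1/(48*(z + 1)) + 1/(24*(z + 1)**2) + 5/(64*(z - 1)) - 17/(45*(z - 2)) + 647/(1152*(z - 5)).
Integrate each term; A/(z−a) gives A·log|z−a|; A/(z−a)² gives −A/(z−a).

647*log(z - 5)/1152 - 17*log(z - 2)/45 + 5*log(z - 1)/64 + log(z + 1)/48 - 181*log(z + 3)/640 - 1/(24*z + 24) + C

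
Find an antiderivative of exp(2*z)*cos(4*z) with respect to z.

Let I denote the integral. Integrate by parts with u = cos(4*z), dv = exp(2*z) dz, so v = exp(2*z)/2: I = exp(2*z)*cos(4*z)/2 + 2·∫ exp(2*z)*sin(4*z) dz.
Apply parts again with u = sin(4*z), dv = exp(2*z) dz: ∫ exp(2*z)*sin(4*z) dz = exp(2*z)*sin(4*z)/2 − 2·I. Substituting back brings back I: I = exp(2*z)*sin(4*z) + exp(2*z)*cos(4*z)/2 − 4·I.
Solving for I: (1 + 4)·I equals the remaining terms, so I = (1/5)·(exp(2*z)*sin(4*z) + exp(2*z)*cos(4*z)/2).

exp(2*z)*sin(4*z)/5 + exp(2*z)*cos(4*z)/10 + C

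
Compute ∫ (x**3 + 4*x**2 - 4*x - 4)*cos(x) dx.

Use integration by parts with u = x**3 + 4*x**2 - 4*x - 4, dv = cos(x) dx, so v = sin(x).
Apply parts 3 times (tabular method): alternate signs, differentiate u down to 0, integrate dv up.

x**3*sin(x) + 4*x**2*sin(x) + 3*x**2*cos(x) - 10*x*sin(x) + 8*x*cos(x) - 12*sin(x) - 10*cos(x) + C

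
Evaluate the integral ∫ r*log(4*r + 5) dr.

Use integration by parts with u = log(4*r + 5), dv = r dr.
Then du = 4/(4*r + 5) dr and v = r**2/2.

r**2*log(4*r + 5)/2 - r**2/4 + 5*r/8 - 25*log(4*r + 5)/32 + C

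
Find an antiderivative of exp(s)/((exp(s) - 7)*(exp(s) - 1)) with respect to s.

Let u = e^s, du = e^s ds.
The integral becomes ∫ du/((u-7)(u-1)); decompose into partial fractions.

log(exp(s) - 7)/6 - log(exp(s) - 1)/6 + C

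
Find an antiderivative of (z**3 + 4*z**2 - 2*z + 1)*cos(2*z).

z**3*sin(2*z)/2 + 2*z**2*sin(2*z) + 3*z**2*cos(2*z)/4 - 7*z*sin(2*z)/4 + 2*z*cos(2*z) - sin(2*z)/2 - 7*cos(2*z)/8 + C

Use integration by parts with u = z**3 + 4*z**2 - 2*z + 1, dv = cos(2*z) dz, so v = sin(2*z)/2.
Apply parts 3 times (tabular method): alternate signs, differentiate u down to 0, integrate dv up.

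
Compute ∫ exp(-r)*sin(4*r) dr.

Let I denote the integral. Integrate by parts with u = sin(4*r), dv = exp(-r) dr, so v = -exp(-r): I = -exp(-r)*sin(4*r) + 4·∫ exp(-r)*cos(4*r) dr.
Apply parts again with u = cos(4*r), dv = exp(-r) dr: ∫ exp(-r)*cos(4*r) dr = -exp(-r)*cos(4*r) − 4·I. Substituting back brings back I: I = -exp(-r)*sin(4*r) - 4*exp(-r)*cos(4*r) − 16·I.
Solving for I: (1 + 16)·I equals the remaining terms, so I = (1/17)·(-exp(-r)*sin(4*r) - 4*exp(-r)*cos(4*r)).

-exp(-r)*sin(4*r)/17 - 4*exp(-r)*cos(4*r)/17 + C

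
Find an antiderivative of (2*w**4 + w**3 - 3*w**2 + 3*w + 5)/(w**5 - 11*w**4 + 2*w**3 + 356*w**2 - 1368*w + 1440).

2723*log(w - 6)/96 - 40*log(w - 5) + 109*log(w - 4)/8 - 13*log(w - 2)/64 + 41*log(w + 6)/192 + C

Factor the denominator: (w - 6)*(w - 5)*(w - 4)*(w - 2)*(w + 6).
Partial-fraction decomposition: 41/(192*(w + 6)) - 13/(64*(w - 2)) + 109/(8*(w - 4)) - 40/(w - 5) + 2723/(96*(w - 6)).
Integrate each term: A/(w−a) contributes A·log|w−a|.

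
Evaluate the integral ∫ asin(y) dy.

Use integration by parts with u = arcsin(y), dv = dy.
Then du = 1/sqrt(-y**2 + 1) dy.

y*asin(y) + sqrt(-y**2 + 1) + C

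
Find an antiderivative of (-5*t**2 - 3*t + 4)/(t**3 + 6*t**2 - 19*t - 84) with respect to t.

-8*log(t - 4)/7 + 8*log(t + 3)/7 - 5*log(t + 7) + C

Factor the denominator: (t - 4)*(t + 3)*(t + 7).
Partial-fraction decomposition: -5/(t + 7) + 8/(7*(t + 3)) - 8/(7*(t - 4)).
Integrate each term: A/(t−a) contributes A·log|t−a|.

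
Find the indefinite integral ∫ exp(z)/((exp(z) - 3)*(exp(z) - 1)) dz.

log(exp(z) - 3)/2 - log(exp(z) - 1)/2 + C

Let u = e^z, du = e^z dz.
The integral becomes ∫ du/((u-3)(u-1)); decompose into partial fractions.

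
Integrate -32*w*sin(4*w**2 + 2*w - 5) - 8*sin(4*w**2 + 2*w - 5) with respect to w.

4*cos(4*w**2 + 2*w - 5) + C

Let u = 4*w**2 + 2*w - 5, so du = (8*w + 2) dw.
Rewriting, the integral becomes -4·∫ sin(u) du = -4·-cos(u).
Substituting back, u = 4*w**2 + 2*w - 5.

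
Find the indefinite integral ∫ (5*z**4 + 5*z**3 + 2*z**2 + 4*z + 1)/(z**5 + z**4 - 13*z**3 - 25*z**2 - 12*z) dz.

Factor the denominator: z*(z - 4)*(z + 1)**2*(z + 3).
Partial-fraction decomposition: 277/(84*(z + 3)) - 57/(100*(z + 1)) - 1/(10*(z + 1)**2) + 1649/(700*(z - 4)) - 1/(12*z).
Integrate each term; A/(z−a) gives A·log|z−a|; A/(z−a)² gives −A/(z−a).

-log(z)/12 + 1649*log(z - 4)/700 - 57*log(z + 1)/100 + 277*log(z + 3)/84 + 1/(10*z + 10) + C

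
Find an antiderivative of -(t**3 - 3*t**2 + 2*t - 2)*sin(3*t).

Use integration by parts with u = t**3 - 3*t**2 + 2*t - 2, dv = -sin(3*t) dt, so v = cos(3*t)/3.
Apply parts 3 times (tabular method): alternate signs, differentiate u down to 0, integrate dv up.

t**3*cos(3*t)/3 - t**2*sin(3*t)/3 - t**2*cos(3*t) + 2*t*sin(3*t)/3 + 4*t*cos(3*t)/9 - 4*sin(3*t)/27 - 4*cos(3*t)/9 + C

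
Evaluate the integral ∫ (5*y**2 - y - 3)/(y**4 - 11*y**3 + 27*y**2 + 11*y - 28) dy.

235*log(y - 7)/144 - 73*log(y - 4)/45 + log(y - 1)/36 - 3*log(y + 1)/80 + C

Factor the denominator: (y - 7)*(y - 4)*(y - 1)*(y + 1).
Partial-fraction decomposition: -3/(80*(y + 1)) + 1/(36*(y - 1)) - 73/(45*(y - 4)) + 235/(144*(y - 7)).
Integrate each term: A/(y−a) contributes A·log|y−a|.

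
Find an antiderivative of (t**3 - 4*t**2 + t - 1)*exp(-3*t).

(-3*t**3 + 9*t**2 + 3*t + 4)*exp(-3*t)/9 + C

Use integration by parts with u = t**3 - 4*t**2 + t - 1, dv = exp(-3*t) dt, so v = -exp(-3*t)/3.
Apply parts 3 times (tabular method): alternate signs, differentiate u down to 0, integrate dv up.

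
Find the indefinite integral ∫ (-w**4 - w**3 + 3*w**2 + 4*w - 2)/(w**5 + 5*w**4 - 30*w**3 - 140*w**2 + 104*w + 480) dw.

-73*log(w - 5)/231 + log(w - 2)/96 - 3*log(w + 2)/112 + 3*log(w + 4)/4 - 499*log(w + 6)/352 + C

Factor the denominator: (w - 5)*(w - 2)*(w + 2)*(w + 4)*(w + 6).
Partial-fraction decomposition: -499/(352*(w + 6)) + 3/(4*(w + 4)) - 3/(112*(w + 2)) + 1/(96*(w - 2)) - 73/(231*(w - 5)).
Integrate each term: A/(w−a) contributes A·log|w−a|.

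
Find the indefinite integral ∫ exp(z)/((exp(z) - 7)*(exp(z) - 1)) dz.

log(exp(z) - 7)/6 - log(exp(z) - 1)/6 + C

Let u = e^z, du = e^z dz.
The integral becomes ∫ du/((u-7)(u-1)); decompose into partial fractions.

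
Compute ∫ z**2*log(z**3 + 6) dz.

Let u = z**3 + 6, so du = (3*z**2) dz.
The integral becomes (1/3)·∫ log(u) du; integrate by parts with u′=log(u), dv′=du.

z**3*log(z**3 + 6)/3 - z**3/3 + 2*log(z**3 + 6) + C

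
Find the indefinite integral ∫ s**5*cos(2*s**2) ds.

Let u = s², du = 2s ds; rewrite as (1/2)∫ u^2·cos(2u) du.
Now integrate by parts 2 times.

s**4*sin(2*s**2)/4 + s**2*cos(2*s**2)/4 - sin(2*s**2)/8 + C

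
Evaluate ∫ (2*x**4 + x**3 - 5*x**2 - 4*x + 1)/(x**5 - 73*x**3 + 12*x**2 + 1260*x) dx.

Factor the denominator: x*(x - 6)**2*(x + 5)*(x + 7).
Partial-fraction decomposition: 4243/(2366*(x + 7)) - 1021/(1210*(x + 5)) + 772741/(736164*(x - 6)) + 2605/(858*(x - 6)**2) + 1/(1260*x).
Integrate each term; A/(x−a) gives A·log|x−a|; A/(x−a)² gives −A/(x−a).

log(x)/1260 + 772741*log(x - 6)/736164 - 1021*log(x + 5)/1210 + 4243*log(x + 7)/2366 - 2605/(858*x - 5148) + C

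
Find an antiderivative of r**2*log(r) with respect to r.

r**3*log(r)/3 - r**3/9 + C

Use integration by parts with u = log(r), dv = r**2 dr.
Then du = 1/r dr and v = r**3/3.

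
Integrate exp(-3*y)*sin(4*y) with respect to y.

Let I denote the integral. Integrate by parts with u = sin(4*y), dv = exp(-3*y) dy, so v = -exp(-3*y)/3: I = -exp(-3*y)*sin(4*y)/3 + (4/3)·∫ exp(-3*y)*cos(4*y) dy.
Apply parts again with u = cos(4*y), dv = exp(-3*y) dy: ∫ exp(-3*y)*cos(4*y) dy = -exp(-3*y)*cos(4*y)/3 − (4/3)·I. Substituting back brings back I: I = -exp(-3*y)*sin(4*y)/3 - 4*exp(-3*y)*cos(4*y)/9 − (16/9)·I.
Solving for I: (1 + 16/9)·I equals the remaining terms, so I = (9/25)·(-exp(-3*y)*sin(4*y)/3 - 4*exp(-3*y)*cos(4*y)/9).

-3*exp(-3*y)*sin(4*y)/25 - 4*exp(-3*y)*cos(4*y)/25 + C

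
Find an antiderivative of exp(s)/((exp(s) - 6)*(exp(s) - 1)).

Let u = e^s, du = e^s ds.
The integral becomes ∫ du/((u-1)(u-6)); decompose into partial fractions.

log(exp(s) - 6)/5 - log(exp(s) - 1)/5 + C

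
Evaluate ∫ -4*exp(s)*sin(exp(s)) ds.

4*cos(exp(s)) + C

Let u = exp(s), so du = (exp(s)) ds.
Rewriting, the integral becomes -4·∫ sin(u) du = -4·-cos(u).
Substituting back, u = exp(s).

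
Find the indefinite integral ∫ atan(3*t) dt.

Use integration by parts with u = arctan(3*t), dv = dt.
Then du = 3/(9*t**2 + 1) dt.

t*atan(3*t) - log(9*t**2 + 1)/6 + C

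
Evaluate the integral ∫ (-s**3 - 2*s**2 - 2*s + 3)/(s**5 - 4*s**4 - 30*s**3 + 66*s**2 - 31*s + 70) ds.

Factor the denominator: (s - 7)*(s - 2)*(s + 5)*(s**2 + 1).
Partial-fraction decomposition: (43*s + 201)/(3250*(s**2 + 1)) + 11/(273*(s + 5)) + 17/(175*(s - 2)) - 113/(750*(s - 7)).
Integrate each term; A/(s−a) gives A·log|s−a|; the (Bs+D)/(s²+p²) term gives a log and an atan.

-113*log(s - 7)/750 + 17*log(s - 2)/175 + 11*log(s + 5)/273 + 43*log(s**2 + 1)/6500 + 201*atan(s)/3250 + C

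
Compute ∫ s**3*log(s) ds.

Use integration by parts with u = log(s), dv = s**3 ds.
Then du = 1/s ds and v = s**4/4.

s**4*log(s)/4 - s**4/16 + C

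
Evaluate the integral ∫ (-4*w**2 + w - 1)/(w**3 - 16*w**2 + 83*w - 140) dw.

-95*log(w - 7)/3 + 48*log(w - 5) - 61*log(w - 4)/3 + C

Factor the denominator: (w - 7)*(w - 5)*(w - 4).
Partial-fraction decomposition: -61/(3*(w - 4)) + 48/(w - 5) - 95/(3*(w - 7)).
Integrate each term: A/(w−a) contributes A·log|w−a|.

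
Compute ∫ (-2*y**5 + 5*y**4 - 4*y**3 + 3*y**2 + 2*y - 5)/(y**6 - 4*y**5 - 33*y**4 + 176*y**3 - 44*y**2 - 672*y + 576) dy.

Factor the denominator: (y - 4)**2*(y - 3)*(y - 1)*(y + 2)*(y + 6).
Partial-fraction decomposition: -22987/(25200*(y + 6)) + 179/(2160*(y + 2)) + 1/(378*(y - 1)) - 161/(90*(y - 3)) + 277/(450*(y - 4)) - 973/(180*(y - 4)**2).
Integrate each term; A/(y−a) gives A·log|y−a|; A/(y−a)² gives −A/(y−a).

277*log(y - 4)/450 - 161*log(y - 3)/90 + log(y - 1)/378 + 179*log(y + 2)/2160 - 22987*log(y + 6)/25200 + 973/(180*y - 720) + C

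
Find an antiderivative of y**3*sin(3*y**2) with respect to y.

Let u = y², du = 2y dy; rewrite as (1/2)∫ u^1·sin(3u) du.
Now integrate by parts 1 time.

-y**2*cos(3*y**2)/6 + sin(3*y**2)/18 + C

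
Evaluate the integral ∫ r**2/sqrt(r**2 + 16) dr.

Substitute r = 4·tan(θ), so dr = 4·sec(θ)^2 dθ and the radical becomes sqrt(r**2 + 16) = 4·sec(θ) by the Pythagorean identity.
Integrate the resulting trig expression in θ, then back-substitute tan(θ) = r/4, sec(θ) = sqrt(r**2 + 16)/4 (absorbing any constant into C).

r*sqrt(r**2 + 16)/2 - 8*log(r + sqrt(r**2 + 16)) + C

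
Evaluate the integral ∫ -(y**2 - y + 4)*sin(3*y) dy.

y**2*cos(3*y)/3 - 2*y*sin(3*y)/9 - y*cos(3*y)/3 + sin(3*y)/9 + 34*cos(3*y)/27 + C

Use integration by parts with u = y**2 - y + 4, dv = -sin(3*y) dy, so v = cos(3*y)/3.
Apply parts 2 times (tabular method): alternate signs, differentiate u down to 0, integrate dv up.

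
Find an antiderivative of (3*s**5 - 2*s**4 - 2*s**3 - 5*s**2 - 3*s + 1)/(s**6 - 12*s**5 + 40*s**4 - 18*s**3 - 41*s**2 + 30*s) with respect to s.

log(s)/30 + 20107*log(s - 6)/1050 - 967*log(s - 5)/60 - 9*log(s - 1)/100 + log(s + 1)/42 + 1/(5*s - 5) + C

Factor the denominator: s*(s - 6)*(s - 5)*(s - 1)**2*(s + 1).
Partial-fraction decomposition: 1/(42*(s + 1)) - 9/(100*(s - 1)) - 1/(5*(s - 1)**2) - 967/(60*(s - 5)) + 20107/(1050*(s - 6)) + 1/(30*s).
Integrate each term; A/(s−a) gives A·log|s−a|; A/(s−a)² gives −A/(s−a).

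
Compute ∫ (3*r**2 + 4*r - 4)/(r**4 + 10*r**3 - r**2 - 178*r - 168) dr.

6*log(r - 4)/55 + log(r + 1)/30 + 8*log(r + 6)/5 - 115*log(r + 7)/66 + C

Factor the denominator: (r - 4)*(r + 1)*(r + 6)*(r + 7).
Partial-fraction decomposition: -115/(66*(r + 7)) + 8/(5*(r + 6)) + 1/(30*(r + 1)) + 6/(55*(r - 4)).
Integrate each term: A/(r−a) contributes A·log|r−a|.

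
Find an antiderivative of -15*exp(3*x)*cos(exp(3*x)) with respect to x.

Let u = exp(3*x), so du = (3*exp(3*x)) dx.
Rewriting, the integral becomes -5·∫ cos(u) du = -5·sin(u).
Substituting back, u = exp(3*x).

-5*sin(exp(3*x)) + C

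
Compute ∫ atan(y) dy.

y*atan(y) - log(y**2 + 1)/2 + C

Use integration by parts with u = arctan(y), dv = dy.
Then du = 1/(y**2 + 1) dy.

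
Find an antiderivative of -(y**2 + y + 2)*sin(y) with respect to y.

y**2*cos(y) - 2*y*sin(y) + y*cos(y) - sin(y) + C

Use integration by parts with u = y**2 + y + 2, dv = -sin(y) dy, so v = cos(y).
Apply parts 2 times (tabular method): alternate signs, differentiate u down to 0, integrate dv up.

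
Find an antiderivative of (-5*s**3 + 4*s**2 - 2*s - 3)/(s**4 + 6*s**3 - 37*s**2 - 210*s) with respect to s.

Factor the denominator: s*(s - 6)*(s + 5)*(s + 7).
Partial-fraction decomposition: -961/(91*(s + 7)) + 366/(55*(s + 5)) - 317/(286*(s - 6)) + 1/(70*s).
Integrate each term: A/(s−a) contributes A·log|s−a|.

log(s)/70 - 317*log(s - 6)/286 + 366*log(s + 5)/55 - 961*log(s + 7)/91 + C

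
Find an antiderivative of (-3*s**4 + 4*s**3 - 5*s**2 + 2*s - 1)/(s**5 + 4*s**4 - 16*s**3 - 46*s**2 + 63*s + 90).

Factor the denominator: (s - 3)*(s - 2)*(s + 1)*(s + 3)*(s + 5).
Partial-fraction decomposition: -2511/(448*(s + 5)) + 403/(120*(s + 3)) - 5/(32*(s + 1)) + 11/(35*(s - 2)) - 175/(192*(s - 3)).
Integrate each term: A/(s−a) contributes A·log|s−a|.

-175*log(s - 3)/192 + 11*log(s - 2)/35 - 5*log(s + 1)/32 + 403*log(s + 3)/120 - 2511*log(s + 5)/448 + C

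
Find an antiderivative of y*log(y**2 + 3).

Let u = y**2 + 3, so du = (2*y) dy.
The integral becomes (1/2)·∫ log(u) du; integrate by parts with u′=log(u), dv′=du.

y**2*log(y**2 + 3)/2 - y**2/2 + 3*log(y**2 + 3)/2 + C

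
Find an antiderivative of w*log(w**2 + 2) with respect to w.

w**2*log(w**2 + 2)/2 - w**2/2 + log(w**2 + 2) + C

Let u = w**2 + 2, so du = (2*w) dw.
The integral becomes (1/2)·∫ log(u) du; integrate by parts with u′=log(u), dv′=du.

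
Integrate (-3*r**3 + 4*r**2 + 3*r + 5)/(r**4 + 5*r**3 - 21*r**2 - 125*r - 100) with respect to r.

Factor the denominator: (r - 5)*(r + 1)*(r + 4)*(r + 5).
Partial-fraction decomposition: -93/(8*(r + 5)) + 83/(9*(r + 4)) - 1/(8*(r + 1)) - 17/(36*(r - 5)).
Integrate each term: A/(r−a) contributes A·log|r−a|.

-17*log(r - 5)/36 - log(r + 1)/8 + 83*log(r + 4)/9 - 93*log(r + 5)/8 + C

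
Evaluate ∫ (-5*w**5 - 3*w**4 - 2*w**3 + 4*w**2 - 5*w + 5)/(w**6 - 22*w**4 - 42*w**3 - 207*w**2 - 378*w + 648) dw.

-43081*log(w - 6)/20250 + 3*log(w - 1)/500 + 541*log(w + 3)/324 - 4569*log(w + 4)/1250 - 15071*log(w**2 + 9)/33750 + 92*atan(w/3)/1875 + C

Factor the denominator: (w - 6)*(w - 1)*(w + 3)*(w + 4)*(w**2 + 9).
Partial-fraction decomposition: -(15071*w - 2484)/(16875*(w**2 + 9)) - 4569/(1250*(w + 4)) + 541/(324*(w + 3)) + 3/(500*(w - 1)) - 43081/(20250*(w - 6)).
Integrate each term; A/(w−a) gives A·log|w−a|; the (Bw+D)/(w²+p²) term gives a log and an atan.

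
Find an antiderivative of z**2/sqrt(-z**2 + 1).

-z*sqrt(-z**2 + 1)/2 + asin(z)/2 + C

Substitute z = sin(θ), so dz = cos(θ) dθ and the radical becomes sqrt(-z**2 + 1) = cos(θ) by the Pythagorean identity.
Integrate the resulting trig expression in θ, then back-substitute θ = asin(z), sin(θ) = z, cos(θ) = sqrt(-z**2 + 1) (absorbing any constant into C).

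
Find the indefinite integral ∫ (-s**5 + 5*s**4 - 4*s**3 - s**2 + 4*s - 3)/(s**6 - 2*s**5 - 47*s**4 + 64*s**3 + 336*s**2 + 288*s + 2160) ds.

Factor the denominator: (s - 6)*(s - 5)*(s + 3)*(s + 6)*(s**2 + 4).
Partial-fraction decomposition: -(86*s - 1571)/(15080*(s**2 + 4)) - 1673/(1760*(s + 6)) + 61/(234*(s + 3)) + 127/(638*(s - 5)) - 145/(288*(s - 6)).
Integrate each term; A/(s−a) gives A·log|s−a|; the (Bs+D)/(s²+p²) term gives a log and an atan.

-145*log(s - 6)/288 + 127*log(s - 5)/638 + 61*log(s + 3)/234 - 1673*log(s + 6)/1760 - 43*log(s**2 + 4)/15080 + 1571*atan(s/2)/30160 + C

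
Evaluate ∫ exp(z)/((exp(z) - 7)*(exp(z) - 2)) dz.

log(exp(z) - 7)/5 - log(exp(z) - 2)/5 + C

Let u = e^z, du = e^z dz.
The integral becomes ∫ du/((u-2)(u-7)); decompose into partial fractions.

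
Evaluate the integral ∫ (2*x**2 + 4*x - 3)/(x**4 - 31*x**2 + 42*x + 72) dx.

9*log(x - 4)/10 - 3*log(x - 3)/4 - log(x + 1)/20 - log(x + 6)/10 + C

Factor the denominator: (x - 4)*(x - 3)*(x + 1)*(x + 6).
Partial-fraction decomposition: -1/(10*(x + 6)) - 1/(20*(x + 1)) - 3/(4*(x - 3)) + 9/(10*(x - 4)).
Integrate each term: A/(x−a) contributes A·log|x−a|.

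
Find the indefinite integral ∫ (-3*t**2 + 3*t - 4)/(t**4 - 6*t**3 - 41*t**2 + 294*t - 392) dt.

Factor the denominator: (t - 7)*(t - 4)*(t - 2)*(t + 7).
Partial-fraction decomposition: 86/(693*(t + 7)) - 1/(9*(t - 2)) + 20/(33*(t - 4)) - 13/(21*(t - 7)).
Integrate each term: A/(t−a) contributes A·log|t−a|.

-13*log(t - 7)/21 + 20*log(t - 4)/33 - log(t - 2)/9 + 86*log(t + 7)/693 + C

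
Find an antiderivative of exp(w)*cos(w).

exp(w)*sin(w)/2 + exp(w)*cos(w)/2 + C

Let I denote the integral. Integrate by parts with u = cos(w), dv = exp(w) dw, so v = exp(w): I = exp(w)*cos(w) + ∫ exp(w)*sin(w) dw.
Apply parts again with u = sin(w), dv = exp(w) dw: ∫ exp(w)*sin(w) dw = exp(w)*sin(w) − I. Substituting back brings back I: I = exp(w)*sin(w) + exp(w)*cos(w) − I.
Solving for I: (1 + 1)·I equals the remaining terms, so I = (1/2)·(exp(w)*sin(w) + exp(w)*cos(w)).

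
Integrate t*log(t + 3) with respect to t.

t**2*log(t + 3)/2 - t**2/4 + 3*t/2 - 9*log(t + 3)/2 + C

Use integration by parts with u = log(t + 3), dv = t dt.
Then du = 1/(t + 3) dt and v = t**2/2.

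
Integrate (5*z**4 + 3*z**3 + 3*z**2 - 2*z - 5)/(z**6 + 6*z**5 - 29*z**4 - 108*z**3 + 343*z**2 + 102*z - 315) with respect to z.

2951*log(z - 3)/12800 + log(z - 1)/96 - log(z + 1)/384 + 1415*log(z + 5)/1536 - 2783*log(z + 7)/2400 - 251/(320*z - 960) + C

Factor the denominator: (z - 3)**2*(z - 1)*(z + 1)*(z + 5)*(z + 7).
Partial-fraction decomposition: -2783/(2400*(z + 7)) + 1415/(1536*(z + 5)) - 1/(384*(z + 1)) + 1/(96*(z - 1)) + 2951/(12800*(z - 3)) + 251/(320*(z - 3)**2).
Integrate each term; A/(z−a) gives A·log|z−a|; A/(z−a)² gives −A/(z−a).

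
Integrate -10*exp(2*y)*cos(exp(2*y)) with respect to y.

-5*sin(exp(2*y)) + C

Let u = exp(2*y), so du = (2*exp(2*y)) dy.
Rewriting, the integral becomes -5·∫ cos(u) du = -5·sin(u).
Substituting back, u = exp(2*y).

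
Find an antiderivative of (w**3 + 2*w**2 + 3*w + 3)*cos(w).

w**3*sin(w) + 2*w**2*sin(w) + 3*w**2*cos(w) - 3*w*sin(w) + 4*w*cos(w) - sin(w) - 3*cos(w) + C

Use integration by parts with u = w**3 + 2*w**2 + 3*w + 3, dv = cos(w) dw, so v = sin(w).
Apply parts 3 times (tabular method): alternate signs, differentiate u down to 0, integrate dv up.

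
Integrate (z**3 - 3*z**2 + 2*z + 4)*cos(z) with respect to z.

Use integration by parts with u = z**3 - 3*z**2 + 2*z + 4, dv = cos(z) dz, so v = sin(z).
Apply parts 3 times (tabular method): alternate signs, differentiate u down to 0, integrate dv up.

z**3*sin(z) - 3*z**2*sin(z) + 3*z**2*cos(z) - 4*z*sin(z) - 6*z*cos(z) + 10*sin(z) - 4*cos(z) + C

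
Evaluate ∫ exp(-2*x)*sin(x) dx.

Let I denote the integral. Integrate by parts with u = sin(x), dv = exp(-2*x) dx, so v = -exp(-2*x)/2: I = -exp(-2*x)*sin(x)/2 + (1/2)·∫ exp(-2*x)*cos(x) dx.
Apply parts again with u = cos(x), dv = exp(-2*x) dx: ∫ exp(-2*x)*cos(x) dx = -exp(-2*x)*cos(x)/2 − (1/2)·I. Substituting back brings back I: I = -exp(-2*x)*sin(x)/2 - exp(-2*x)*cos(x)/4 − (1/4)·I.
Solving for I: (1 + 1/4)·I equals the remaining terms, so I = (4/5)·(-exp(-2*x)*sin(x)/2 - exp(-2*x)*cos(x)/4).

-2*exp(-2*x)*sin(x)/5 - exp(-2*x)*cos(x)/5 + C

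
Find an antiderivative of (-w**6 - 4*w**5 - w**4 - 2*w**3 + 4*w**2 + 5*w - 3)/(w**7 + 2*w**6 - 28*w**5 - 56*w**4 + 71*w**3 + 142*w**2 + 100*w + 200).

-4813*log(w - 5)/6370 + 67*log(w - 2)/560 - 30833*log(w + 2)/176400 - 857*log(w + 5)/4095 + log(w**2 + 1)/100 - 11*atan(w)/650 - 67/(420*w + 840) + C

Factor the denominator: (w - 5)*(w - 2)*(w + 2)**2*(w + 5)*(w**2 + 1).
Partial-fraction decomposition: (13*w - 11)/(650*(w**2 + 1)) - 857/(4095*(w + 5)) - 30833/(176400*(w + 2)) + 67/(420*(w + 2)**2) + 67/(560*(w - 2)) - 4813/(6370*(w - 5)).
Integrate each term; A/(w−a) gives A·log|w−a|; the (Bw+D)/(w²+p²) term gives a log and an atan.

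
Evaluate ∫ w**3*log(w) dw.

Use integration by parts with u = log(w), dv = w**3 dw.
Then du = 1/w dw and v = w**4/4.

w**4*log(w)/4 - w**4/16 + C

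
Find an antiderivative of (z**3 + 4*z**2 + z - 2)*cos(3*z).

Use integration by parts with u = z**3 + 4*z**2 + z - 2, dv = cos(3*z) dz, so v = sin(3*z)/3.
Apply parts 3 times (tabular method): alternate signs, differentiate u down to 0, integrate dv up.

z**3*sin(3*z)/3 + 4*z**2*sin(3*z)/3 + z**2*cos(3*z)/3 + z*sin(3*z)/9 + 8*z*cos(3*z)/9 - 26*sin(3*z)/27 + cos(3*z)/27 + C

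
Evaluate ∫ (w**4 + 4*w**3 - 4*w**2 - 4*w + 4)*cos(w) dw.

Use integration by parts with u = w**4 + 4*w**3 - 4*w**2 - 4*w + 4, dv = cos(w) dw, so v = sin(w).
Apply parts 4 times (tabular method): alternate signs, differentiate u down to 0, integrate dv up.

w**4*sin(w) + 4*w**3*sin(w) + 4*w**3*cos(w) - 16*w**2*sin(w) + 12*w**2*cos(w) - 28*w*sin(w) - 32*w*cos(w) + 36*sin(w) - 28*cos(w) + C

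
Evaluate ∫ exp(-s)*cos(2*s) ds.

Let I denote the integral. Integrate by parts with u = cos(2*s), dv = exp(-s) ds, so v = -exp(-s): I = -exp(-s)*cos(2*s) − 2·∫ exp(-s)*sin(2*s) ds.
Apply parts again with u = sin(2*s), dv = exp(-s) ds: ∫ exp(-s)*sin(2*s) ds = -exp(-s)*sin(2*s) + 2·I. Substituting back brings back I: I = 2*exp(-s)*sin(2*s) - exp(-s)*cos(2*s) − 4·I.
Solving for I: (1 + 4)·I equals the remaining terms, so I = (1/5)·(2*exp(-s)*sin(2*s) - exp(-s)*cos(2*s)).

2*exp(-s)*sin(2*s)/5 - exp(-s)*cos(2*s)/5 + C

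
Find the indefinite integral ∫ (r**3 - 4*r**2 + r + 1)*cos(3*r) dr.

Use integration by parts with u = r**3 - 4*r**2 + r + 1, dv = cos(3*r) dr, so v = sin(3*r)/3.
Apply parts 3 times (tabular method): alternate signs, differentiate u down to 0, integrate dv up.

r**3*sin(3*r)/3 - 4*r**2*sin(3*r)/3 + r**2*cos(3*r)/3 + r*sin(3*r)/9 - 8*r*cos(3*r)/9 + 17*sin(3*r)/27 + cos(3*r)/27 + C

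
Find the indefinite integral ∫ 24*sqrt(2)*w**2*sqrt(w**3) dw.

Let u = 2*w**3, so du = (6*w**2) dw.
Rewriting, the integral becomes 4·∫ √u du = 4·(2/3)u^(3/2).
Substituting back, u = 2*w**3.

16*sqrt(2)*(w**3)**(3/2)/3 + C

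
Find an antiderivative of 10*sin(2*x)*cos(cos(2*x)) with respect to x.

-5*sin(cos(2*x)) + C

Let u = cos(2*x), so du = (-2*sin(2*x)) dx.
Rewriting, the integral becomes -5·∫ cos(u) du = -5·sin(u).
Substituting back, u = cos(2*x).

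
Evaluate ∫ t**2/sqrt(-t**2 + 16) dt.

-t*sqrt(-t**2 + 16)/2 + 8*asin(t/4) + C

Substitute t = 4·sin(θ), so dt = 4·cos(θ) dθ and the radical becomes sqrt(-t**2 + 16) = 4·cos(θ) by the Pythagorean identity.
Integrate the resulting trig expression in θ, then back-substitute θ = asin(t/4), sin(θ) = t/4, cos(θ) = sqrt(-t**2 + 16)/4 (absorbing any constant into C).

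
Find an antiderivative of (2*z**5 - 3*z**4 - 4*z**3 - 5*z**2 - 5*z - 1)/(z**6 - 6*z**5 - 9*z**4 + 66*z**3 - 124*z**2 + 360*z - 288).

10589*log(z - 6)/6000 - 37*log(z - 3)/273 - 8*log(z - 1)/125 + 2621*log(z + 4)/7000 + 1567*log(z**2 + 4)/52000 + 4931*atan(z/2)/26000 + C

Factor the denominator: (z - 6)*(z - 3)*(z - 1)*(z + 4)*(z**2 + 4).
Partial-fraction decomposition: (1567*z + 9862)/(26000*(z**2 + 4)) + 2621/(7000*(z + 4)) - 8/(125*(z - 1)) - 37/(273*(z - 3)) + 10589/(6000*(z - 6)).
Integrate each term; A/(z−a) gives A·log|z−a|; the (Bz+D)/(z²+p²) term gives a log and an atan.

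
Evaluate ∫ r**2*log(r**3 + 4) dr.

r**3*log(r**3 + 4)/3 - r**3/3 + 4*log(r**3 + 4)/3 + C

Let u = r**3 + 4, so du = (3*r**2) dr.
The integral becomes (1/3)·∫ log(u) du; integrate by parts with u′=log(u), dv′=du.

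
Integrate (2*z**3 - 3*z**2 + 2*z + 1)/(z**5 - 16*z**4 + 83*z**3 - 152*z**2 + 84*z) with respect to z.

Factor the denominator: z*(z - 7)*(z - 6)*(z - 2)*(z - 1).
Partial-fraction decomposition: -1/(15*(z - 1)) + 9/(40*(z - 2)) - 337/(120*(z - 6)) + 277/(105*(z - 7)) + 1/(84*z).
Integrate each term: A/(z−a) contributes A·log|z−a|.

log(z)/84 + 277*log(z - 7)/105 - 337*log(z - 6)/120 + 9*log(z - 2)/40 - log(z - 1)/15 + C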